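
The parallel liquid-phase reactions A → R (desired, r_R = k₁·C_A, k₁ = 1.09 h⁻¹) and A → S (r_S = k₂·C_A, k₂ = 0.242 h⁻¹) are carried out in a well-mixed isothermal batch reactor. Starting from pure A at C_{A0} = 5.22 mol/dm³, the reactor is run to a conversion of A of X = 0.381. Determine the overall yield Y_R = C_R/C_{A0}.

C_A = C_{A0}(1−X) = 3.231 mol/dm³.
Both paths are first order in A, so the instantaneous fraction to R is constant: dC_R/d(−C_A) = k₁/(k₁+k₂) = 0.8183.
C_R = 0.8183·(C_{A0}−C_A) = 0.8183×1.989 = 1.63 mol/dm³.
Y_R = C_R/C_{A0} = 1.627/5.22 = 0.312.

0.312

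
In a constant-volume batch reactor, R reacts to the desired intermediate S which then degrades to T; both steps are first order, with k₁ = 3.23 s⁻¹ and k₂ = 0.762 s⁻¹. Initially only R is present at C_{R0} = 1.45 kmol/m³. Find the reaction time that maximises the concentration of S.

The intermediate peaks when r₁ = r₂, i.e. k₁e^(−k₁t) = k₂e^(−k₂t), giving t_opt = ln(k₂/k₁)/(k₂−k₁).
= ln(0.762/3.23)/(0.762−3.23) = ln(0.2359)/-2.468 = -1.444/-2.468 = 0.585 s.

0.585 s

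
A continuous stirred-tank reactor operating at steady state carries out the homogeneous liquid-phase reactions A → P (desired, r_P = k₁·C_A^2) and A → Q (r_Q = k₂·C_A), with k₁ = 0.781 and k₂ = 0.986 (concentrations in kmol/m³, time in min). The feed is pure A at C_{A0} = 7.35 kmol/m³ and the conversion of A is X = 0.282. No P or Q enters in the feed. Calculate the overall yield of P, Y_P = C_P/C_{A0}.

0.228

Exit C_A = C_{A0}(1−X) = 7.35×0.718 = 5.277 kmol/m³.
Rates in a CSTR are evaluated at the outlet concentration: r_P = 0.781×5.277^2 = 21.75, r_Q = 0.986×5.277 = 5.203.
Fraction of consumed A going to P: r_P/(r_P+r_Q) = 0.8070.
C_P = 0.8070·C_{A0}·X = 0.8070×7.35×0.282 = 1.67 kmol/m³; Y_P = C_P/C_{A0} = 0.228.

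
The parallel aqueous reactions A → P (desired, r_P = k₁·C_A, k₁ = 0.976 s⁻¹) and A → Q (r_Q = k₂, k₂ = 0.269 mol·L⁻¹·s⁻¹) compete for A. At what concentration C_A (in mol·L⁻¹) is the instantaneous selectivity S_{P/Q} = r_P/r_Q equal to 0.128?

0.0353 mol·L⁻¹

S_{P/Q} = (k₁/k₂)·C_A ⇒ C_A = S·k₂/k₁.
= 0.128×0.269/0.976 = 0.0353 mol·L⁻¹.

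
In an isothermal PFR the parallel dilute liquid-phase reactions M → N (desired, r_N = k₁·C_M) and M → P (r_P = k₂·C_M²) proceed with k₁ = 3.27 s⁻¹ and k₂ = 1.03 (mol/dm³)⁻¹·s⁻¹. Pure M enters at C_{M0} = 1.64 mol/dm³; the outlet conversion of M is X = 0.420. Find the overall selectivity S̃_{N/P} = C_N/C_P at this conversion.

2.47

C_M = C_{M0}(1−X) = 0.9512 mol/dm³.
Along a PFR/batch, dC_N/dC_M = −r_N/(r_N+r_P) = −k₁/(k₁+k₂·C_M).
Integrating from C_{M0} to C_M: C_N = (3.27/1.03)·ln[(3.27+1.03·1.64)/(3.27+1.03·0.951)] = 3.175·ln(4.959/4.250) = 0.4901 mol/dm³.
C_P = (C_{M0}−C_M)−C_N = 0.1987 mol/dm³; S̃_{N/P} = 0.4901/0.1987 = 2.47.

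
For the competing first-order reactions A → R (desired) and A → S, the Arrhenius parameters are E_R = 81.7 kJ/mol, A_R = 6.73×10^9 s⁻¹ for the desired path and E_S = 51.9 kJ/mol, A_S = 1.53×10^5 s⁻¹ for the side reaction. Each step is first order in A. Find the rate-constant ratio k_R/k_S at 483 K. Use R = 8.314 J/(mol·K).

Since both paths have the same order in A, the concentration cancels and S_{R/S} = k_R/k_S = (A_R/A_S)·exp[(E_S−E_R)/(RT)].
(E_S−E_R)/(RT) = (51.9−81.7)×10³/(8.314×483) = -29800/4016 = -7.421.
k_R/k_S = (6.73×10^9/1.53×10^5)·exp(-7.421) = 43987 × 5.986×10^-4 = 26.3.
Since E_R > E_S, raising the temperature improves selectivity toward R.

26.3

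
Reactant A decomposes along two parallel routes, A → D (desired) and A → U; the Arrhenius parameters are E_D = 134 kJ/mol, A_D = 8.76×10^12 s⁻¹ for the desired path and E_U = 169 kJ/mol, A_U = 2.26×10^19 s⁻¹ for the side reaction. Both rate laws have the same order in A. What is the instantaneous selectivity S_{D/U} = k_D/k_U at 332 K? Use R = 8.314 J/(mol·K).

Since both paths have the same order in A, the concentration cancels and S_{D/U} = k_D/k_U = (A_D/A_U)·exp[(E_U−E_D)/(RT)].
(E_U−E_D)/(RT) = (169−134)×10³/(8.314×332) = 35000/2760 = 12.68.
k_D/k_U = (8.76×10^12/2.26×10^19)·exp(12.68) = 3.876×10^-7 × 3.213×10^5 = 0.125.
Since E_D < E_U, lowering the temperature improves selectivity toward D.

0.125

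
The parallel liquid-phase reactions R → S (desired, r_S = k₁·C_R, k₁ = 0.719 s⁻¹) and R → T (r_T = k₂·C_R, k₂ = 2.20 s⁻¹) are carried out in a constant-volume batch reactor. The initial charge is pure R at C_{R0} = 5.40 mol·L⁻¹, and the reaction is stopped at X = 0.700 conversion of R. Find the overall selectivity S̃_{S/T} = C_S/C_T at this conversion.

0.327

C_R = C_{R0}(1−X) = 1.620 mol·L⁻¹.
Both paths are first order in R, so the instantaneous fraction to S is constant: dC_S/d(−C_R) = k₁/(k₁+k₂) = 0.2463.
C_S = 0.2463·(C_{R0}−C_R) = 0.2463×3.780 = 0.931 mol·L⁻¹.
C_T = (C_{R0}−C_R)−C_S = 2.849 mol·L⁻¹; S̃_{S/T} = 0.9311/2.849 = 0.327.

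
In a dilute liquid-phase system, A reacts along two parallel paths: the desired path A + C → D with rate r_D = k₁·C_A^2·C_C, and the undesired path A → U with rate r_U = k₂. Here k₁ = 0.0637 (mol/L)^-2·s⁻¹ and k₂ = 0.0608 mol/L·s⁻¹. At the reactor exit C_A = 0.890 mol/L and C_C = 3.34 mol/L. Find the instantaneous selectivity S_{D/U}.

S_{D/U} = r_D/r_U = (k₁·C_A^2·C_C)/(k₂) = (k₁/k₂)·C_A^2·C_C.
= (0.0637×0.8900^2×3.340) / (0.0608) = 0.1685/0.06080 = 2.77.

2.77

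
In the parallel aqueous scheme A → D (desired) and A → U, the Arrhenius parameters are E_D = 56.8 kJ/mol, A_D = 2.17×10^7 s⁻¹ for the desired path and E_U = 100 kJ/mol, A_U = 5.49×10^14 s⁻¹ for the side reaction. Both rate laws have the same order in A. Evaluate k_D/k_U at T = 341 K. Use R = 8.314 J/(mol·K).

0.164

Since both paths have the same order in A, the concentration cancels and S_{D/U} = k_D/k_U = (A_D/A_U)·exp[(E_U−E_D)/(RT)].
(E_U−E_D)/(RT) = (100−56.8)×10³/(8.314×341) = 43200/2835 = 15.24.
k_D/k_U = (2.17×10^7/5.49×10^14)·exp(15.24) = 3.953×10^-8 × 4.146×10^6 = 0.164.
Since E_D < E_U, lowering the temperature improves selectivity toward D.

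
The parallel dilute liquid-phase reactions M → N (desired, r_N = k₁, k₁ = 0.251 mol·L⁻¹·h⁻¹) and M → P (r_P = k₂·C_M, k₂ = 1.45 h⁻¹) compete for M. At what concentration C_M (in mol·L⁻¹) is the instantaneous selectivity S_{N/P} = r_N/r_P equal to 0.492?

0.352 mol·L⁻¹

S_{N/P} = (k₁/k₂)·C_M⁻¹ ⇒ C_M = (S·k₂/k₁)^(-1).
= (0.492×1.45/0.251)^(-1) = (2.842)^(-1) = 0.352 mol·L⁻¹.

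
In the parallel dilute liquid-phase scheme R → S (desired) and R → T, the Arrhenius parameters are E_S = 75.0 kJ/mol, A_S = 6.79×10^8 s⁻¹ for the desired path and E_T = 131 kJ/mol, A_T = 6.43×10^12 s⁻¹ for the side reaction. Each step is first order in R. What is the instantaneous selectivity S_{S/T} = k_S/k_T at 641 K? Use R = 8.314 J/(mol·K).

3.87

k_S/k_T = (A_S/A_T)·exp[−(E_S−E_T)/(RT)] = (A_S/A_T)·exp[(E_T−E_S)/(RT)].
(E_T−E_S)/(RT) = (131−75.0)×10³/(8.314×641) = 56000/5329 = 10.51.
k_S/k_T = (6.79×10^8/6.43×10^12)·exp(10.51) = 1.056×10^-4 × 36607 = 3.87.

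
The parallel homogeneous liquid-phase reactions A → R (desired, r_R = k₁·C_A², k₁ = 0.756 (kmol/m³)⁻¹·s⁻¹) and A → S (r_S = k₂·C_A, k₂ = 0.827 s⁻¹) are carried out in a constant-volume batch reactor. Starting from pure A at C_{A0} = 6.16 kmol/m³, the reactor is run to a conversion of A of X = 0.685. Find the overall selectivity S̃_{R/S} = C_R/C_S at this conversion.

C_A = C_{A0}(1−X) = 1.940 kmol/m³.
Along a PFR/batch, dC_S/dC_A = −r_S/(r_R+r_S) = −k₂/(k₂+k₁·C_A).
Integrating from C_{A0} to C_A: C_S = (0.827/0.756)·ln[(0.827+0.756·6.16)/(0.827+0.756·1.94)] = 1.094·ln(5.484/2.294) = 0.9534 kmol/m³.
Then C_R = (C_{A0}−C_A) − C_S = 4.220 − 0.9534 = 3.266 kmol/m³.
S̃_{R/S} = C_R/C_S = 3.266/0.9534 = 3.43.

3.43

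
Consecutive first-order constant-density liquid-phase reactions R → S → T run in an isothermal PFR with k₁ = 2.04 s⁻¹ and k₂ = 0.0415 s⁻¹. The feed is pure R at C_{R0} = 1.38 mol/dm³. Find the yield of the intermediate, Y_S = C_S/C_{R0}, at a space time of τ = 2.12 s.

0.921

Solving the coupled first-order balances gives C_S(τ) = [k₁/(k₂−k₁)]·C_{R0}·(e^(−k₁τ) − e^(−k₂τ)).
e^(−k₁τ) = e^(−2.04×2.12) = e^(−4.325) = 0.01324; e^(−k₂τ) = e^(−0.08798) = 0.9158.
C_S = 2.04×1.38/(0.0415−2.04) × (0.01324−0.9158) = (-1.409)×(-0.9025) = 1.271 mol/dm³.
Y_S = C_S/C_{R0} = 1.271/1.38 = 0.921.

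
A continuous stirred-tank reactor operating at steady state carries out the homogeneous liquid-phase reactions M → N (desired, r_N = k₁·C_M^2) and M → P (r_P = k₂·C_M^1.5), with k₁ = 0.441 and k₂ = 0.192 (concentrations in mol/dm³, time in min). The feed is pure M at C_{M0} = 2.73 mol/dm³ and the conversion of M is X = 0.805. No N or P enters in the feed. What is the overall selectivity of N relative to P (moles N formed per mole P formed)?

Exit C_M = C_{M0}(1−X) = 2.73×0.195 = 0.5323 mol/dm³.
In a CSTR the entire volume is at exit conditions, so r_N = 0.441×0.5323^2 = 0.1250 and r_P = 0.192×0.5323^1.5 = 0.07458.
Overall selectivity = C_N/C_P = r_Nτ/(r_Pτ) = r_N/r_P = 1.68.

1.68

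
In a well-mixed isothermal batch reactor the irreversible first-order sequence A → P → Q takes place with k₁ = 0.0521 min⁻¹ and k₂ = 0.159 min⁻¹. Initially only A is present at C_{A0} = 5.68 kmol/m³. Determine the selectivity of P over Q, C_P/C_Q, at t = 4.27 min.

2.53

Solving the coupled first-order balances gives C_P(t) = [k₁/(k₂−k₁)]·C_{A0}·(e^(−k₁t) − e^(−k₂t)).
e^(−k₁t) = e^(−0.0521×4.27) = e^(−0.2225) = 0.8005; e^(−k₂t) = e^(−0.6789) = 0.5072.
C_P = 0.0521×5.68/(0.159−0.0521) × (0.8005−0.5072) = 2.768×0.2934 = 0.8122 kmol/m³.
C_A = C_{A0}e^(−k₁t) = 4.547 kmol/m³, so C_Q = C_{A0}−C_A−C_P = 0.3208 kmol/m³; C_P/C_Q = 2.53.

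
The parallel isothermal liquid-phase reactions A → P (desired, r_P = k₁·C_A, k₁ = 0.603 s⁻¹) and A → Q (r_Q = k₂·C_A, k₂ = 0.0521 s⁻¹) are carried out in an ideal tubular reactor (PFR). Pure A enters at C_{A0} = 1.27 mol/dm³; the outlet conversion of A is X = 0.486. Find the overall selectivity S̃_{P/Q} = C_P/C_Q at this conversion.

C_A = C_{A0}(1−X) = 0.6528 mol/dm³.
Both paths are first order in A, so the instantaneous fraction to P is constant: dC_P/d(−C_A) = k₁/(k₁+k₂) = 0.9205.
C_P = 0.9205·(C_{A0}−C_A) = 0.9205×0.6172 = 0.568 mol/dm³.
C_Q = (C_{A0}−C_A)−C_P = 0.04909 mol/dm³; S̃_{P/Q} = 0.5681/0.04909 = 11.6.

11.6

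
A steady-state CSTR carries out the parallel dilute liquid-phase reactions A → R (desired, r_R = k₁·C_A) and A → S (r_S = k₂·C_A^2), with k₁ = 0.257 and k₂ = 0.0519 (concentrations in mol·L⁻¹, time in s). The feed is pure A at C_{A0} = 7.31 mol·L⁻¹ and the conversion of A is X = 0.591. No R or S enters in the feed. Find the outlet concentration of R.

2.69 mol·L⁻¹

Exit C_A = C_{A0}(1−X) = 7.31×0.409 = 2.990 mol·L⁻¹.
Rates in a CSTR are evaluated at the outlet concentration: r_R = 0.257×2.990 = 0.7684, r_S = 0.0519×2.990^2 = 0.4639.
Fraction of consumed A going to R: r_R/(r_R+r_S) = 0.6235.
C_R = 0.6235·C_{A0}·X = 0.6235×7.31×0.591 = 2.69 mol·L⁻¹.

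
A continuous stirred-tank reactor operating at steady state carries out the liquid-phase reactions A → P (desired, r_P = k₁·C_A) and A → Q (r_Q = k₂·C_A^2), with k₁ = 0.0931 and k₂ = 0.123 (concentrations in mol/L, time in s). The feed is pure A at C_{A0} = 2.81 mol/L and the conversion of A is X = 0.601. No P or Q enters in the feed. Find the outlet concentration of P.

Exit C_A = C_{A0}(1−X) = 2.81×0.399 = 1.121 mol/L.
A CSTR operates uniformly at the exit composition, giving r_P = 0.1044 and r_Q = 0.1546 (each k·C_A^n at C_A = 1.121).
Fraction of consumed A going to P: r_P/(r_P+r_Q) = 0.4030.
C_P = 0.4030·C_{A0}·X = 0.4030×2.81×0.601 = 0.681 mol/L.

0.681 mol/L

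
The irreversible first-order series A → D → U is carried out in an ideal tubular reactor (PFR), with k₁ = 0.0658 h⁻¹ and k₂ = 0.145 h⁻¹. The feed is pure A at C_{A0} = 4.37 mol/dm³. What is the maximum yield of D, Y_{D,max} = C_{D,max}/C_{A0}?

At the optimum, C_{D,max}/C_{A0} = (k₁/k₂)^[k₂/(k₂−k₁)].
= (0.0658/0.145)^(0.145/(0.145−0.0658)) = (0.4538)^(1.831) = 0.2354.

0.235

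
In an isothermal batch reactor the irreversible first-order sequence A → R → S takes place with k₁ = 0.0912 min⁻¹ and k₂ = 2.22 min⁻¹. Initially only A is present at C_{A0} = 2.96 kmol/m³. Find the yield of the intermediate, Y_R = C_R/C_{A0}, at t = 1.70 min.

0.0357

Solving the coupled first-order balances gives C_R(t) = [k₁/(k₂−k₁)]·C_{A0}·(e^(−k₁t) − e^(−k₂t)).
e^(−k₁t) = e^(−0.0912×1.70) = e^(−0.1550) = 0.8564; e^(−k₂t) = e^(−3.774) = 0.02296.
C_R = 0.0912×2.96/(2.22−0.0912) × (0.8564−0.02296) = 0.1268×0.8334 = 0.1057 kmol/m³.
Y_R = C_R/C_{A0} = 0.1057/2.96 = 0.0357.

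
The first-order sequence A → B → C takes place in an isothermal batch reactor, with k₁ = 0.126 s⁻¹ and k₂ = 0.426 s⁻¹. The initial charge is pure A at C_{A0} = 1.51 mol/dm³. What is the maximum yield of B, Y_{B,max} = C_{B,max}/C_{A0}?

Evaluating C_B at t_opt = ln(k₂/k₁)/(k₂−k₁) gives C_{B,max}/C_{A0} = (k₁/k₂)^[k₂/(k₂−k₁)].
= (0.126/0.426)^(0.426/(0.426−0.126)) = (0.2958)^(1.420) = 0.1773.

0.177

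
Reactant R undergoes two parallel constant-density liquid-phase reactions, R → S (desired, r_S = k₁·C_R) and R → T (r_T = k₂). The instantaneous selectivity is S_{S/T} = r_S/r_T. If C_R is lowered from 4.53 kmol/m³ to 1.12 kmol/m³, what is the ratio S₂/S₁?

S_{S/T} = (k₁/k₂)·C_R, so S₂/S₁ = (C_{R,2}/C_{R,1}).
= 1.12/4.53 = 0.247.
Selectivity toward S falls as C_R falls — high-concentration operation is favoured.

0.247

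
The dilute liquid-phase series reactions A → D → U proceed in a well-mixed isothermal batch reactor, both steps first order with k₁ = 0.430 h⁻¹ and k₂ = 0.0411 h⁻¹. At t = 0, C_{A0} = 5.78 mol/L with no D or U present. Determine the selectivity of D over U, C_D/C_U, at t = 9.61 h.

For first-order series with pure A initially, C_D(t) = k₁C_{A0}/(k₂−k₁)·(e^(−k₁t) − e^(−k₂t)).
e^(−k₁t) = e^(−0.430×9.61) = e^(−4.132) = 0.01605; e^(−k₂t) = e^(−0.3950) = 0.6737.
C_D = 0.430×5.78/(0.0411−0.430) × (0.01605−0.6737) = (-6.391)×(-0.6577) = 4.203 mol/L.
C_A = C_{A0}e^(−k₁t) = 0.09275 mol/L, so C_U = C_{A0}−C_A−C_D = 1.484 mol/L; C_D/C_U = 2.83.

2.83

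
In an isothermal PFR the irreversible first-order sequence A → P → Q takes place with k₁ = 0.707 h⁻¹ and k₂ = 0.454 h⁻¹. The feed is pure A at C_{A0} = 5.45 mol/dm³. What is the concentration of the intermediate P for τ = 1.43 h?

2.42 mol/dm³

For first-order series with pure A initially, C_P(τ) = k₁C_{A0}/(k₂−k₁)·(e^(−k₁τ) − e^(−k₂τ)).
e^(−k₁τ) = e^(−0.707×1.43) = e^(−1.011) = 0.3639; e^(−k₂τ) = e^(−0.6492) = 0.5225.
C_P = 0.707×5.45/(0.454−0.707) × (0.3639−0.5225) = (-15.23)×(-0.1586) = 2.415 mol/dm³.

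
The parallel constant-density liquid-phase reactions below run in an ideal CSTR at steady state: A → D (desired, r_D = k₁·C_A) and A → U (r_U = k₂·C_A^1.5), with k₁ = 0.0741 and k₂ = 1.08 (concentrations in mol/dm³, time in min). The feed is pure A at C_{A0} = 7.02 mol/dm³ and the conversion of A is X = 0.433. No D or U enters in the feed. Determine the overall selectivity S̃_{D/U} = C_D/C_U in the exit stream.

Exit C_A = C_{A0}(1−X) = 7.02×0.567 = 3.980 mol/dm³.
A CSTR operates uniformly at the exit composition, giving r_D = 0.2949 and r_U = 8.576 (each k·C_A^n at C_A = 3.980).
Overall selectivity = C_D/C_U = r_Dτ/(r_Uτ) = r_D/r_U = 0.0344.

0.0344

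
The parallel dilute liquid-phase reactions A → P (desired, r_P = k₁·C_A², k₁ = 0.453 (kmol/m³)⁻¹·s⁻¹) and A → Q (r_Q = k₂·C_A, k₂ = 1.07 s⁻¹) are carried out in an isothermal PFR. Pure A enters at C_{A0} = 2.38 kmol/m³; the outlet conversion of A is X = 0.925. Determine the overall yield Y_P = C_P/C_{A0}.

0.306

C_A = C_{A0}(1−X) = 0.1785 kmol/m³.
Along a PFR/batch, dC_Q/dC_A = −r_Q/(r_P+r_Q) = −k₂/(k₂+k₁·C_A).
Integrating from C_{A0} to C_A: C_Q = (1.07/0.453)·ln[(1.07+0.453·2.38)/(1.07+0.453·0.178)] = 2.362·ln(2.148/1.151) = 1.474 kmol/m³.
Then C_P = (C_{A0}−C_A) − C_Q = 2.202 − 1.474 = 0.7274 kmol/m³.
Y_P = C_P/C_{A0} = 0.7274/2.38 = 0.306.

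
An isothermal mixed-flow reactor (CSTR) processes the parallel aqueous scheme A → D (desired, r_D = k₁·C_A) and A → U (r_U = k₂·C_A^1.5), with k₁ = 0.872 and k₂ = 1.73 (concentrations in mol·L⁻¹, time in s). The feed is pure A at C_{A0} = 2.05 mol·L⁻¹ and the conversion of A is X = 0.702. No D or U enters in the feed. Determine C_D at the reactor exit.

Exit C_A = C_{A0}(1−X) = 2.05×0.298 = 0.6109 mol·L⁻¹.
A CSTR operates uniformly at the exit composition, giving r_D = 0.5327 and r_U = 0.8260 (each k·C_A^n at C_A = 0.6109).
Fraction of consumed A going to D: r_D/(r_D+r_U) = 0.3921.
C_D = 0.3921·C_{A0}·X = 0.3921×2.05×0.702 = 0.564 mol·L⁻¹.

0.564 mol·L⁻¹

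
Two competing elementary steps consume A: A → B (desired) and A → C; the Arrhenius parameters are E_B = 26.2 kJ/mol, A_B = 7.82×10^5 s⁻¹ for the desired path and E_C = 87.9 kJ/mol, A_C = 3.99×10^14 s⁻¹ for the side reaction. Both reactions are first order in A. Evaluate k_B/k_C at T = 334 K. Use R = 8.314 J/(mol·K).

k_B/k_C = (A_B/A_C)·exp[−(E_B−E_C)/(RT)] = (A_B/A_C)·exp[(E_C−E_B)/(RT)].
(E_C−E_B)/(RT) = (87.9−26.2)×10³/(8.314×334) = 61700/2777 = 22.22.
k_B/k_C = (7.82×10^5/3.99×10^14)·exp(22.22) = 1.960×10^-9 × 4.464×10^9 = 8.75.

8.75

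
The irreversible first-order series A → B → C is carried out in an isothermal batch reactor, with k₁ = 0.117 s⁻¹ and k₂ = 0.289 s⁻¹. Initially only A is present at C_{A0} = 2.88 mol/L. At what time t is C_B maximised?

Setting dC_B/dt = 0 gives t_opt = ln(k₂/k₁)/(k₂−k₁).
= ln(0.289/0.117)/(0.289−0.117) = ln(2.470)/0.1720 = 0.9043/0.1720 = 5.26 s.

5.26 s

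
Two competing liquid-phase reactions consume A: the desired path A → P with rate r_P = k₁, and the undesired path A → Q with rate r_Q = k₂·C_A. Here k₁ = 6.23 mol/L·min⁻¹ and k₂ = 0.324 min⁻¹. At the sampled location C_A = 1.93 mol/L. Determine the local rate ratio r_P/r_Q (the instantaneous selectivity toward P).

S_{P/Q} = r_P/r_Q = (k₁)/(k₂·C_A) = (k₁/k₂)·C_A⁻¹.
= (6.23) / (0.324×1.930) = 6.230/0.6253 = 9.96.

9.96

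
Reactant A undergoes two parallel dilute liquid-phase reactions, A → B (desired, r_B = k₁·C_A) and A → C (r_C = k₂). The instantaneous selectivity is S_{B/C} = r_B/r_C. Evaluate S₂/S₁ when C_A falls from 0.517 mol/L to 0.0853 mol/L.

0.165

S_{B/C} = (k₁/k₂)·C_A, so S₂/S₁ = (C_{A,2}/C_{A,1}).
= 0.0853/0.517 = 0.165.
Selectivity toward B falls as C_A falls — high-concentration operation is favoured.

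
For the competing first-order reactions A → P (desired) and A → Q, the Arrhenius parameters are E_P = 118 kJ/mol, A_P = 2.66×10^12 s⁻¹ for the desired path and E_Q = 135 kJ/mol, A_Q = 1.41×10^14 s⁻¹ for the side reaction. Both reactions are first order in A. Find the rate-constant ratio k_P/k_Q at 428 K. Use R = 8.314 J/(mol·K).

k_P/k_Q = (A_P/A_Q)·exp[−(E_P−E_Q)/(RT)] = (A_P/A_Q)·exp[(E_Q−E_P)/(RT)].
(E_Q−E_P)/(RT) = (135−118)×10³/(8.314×428) = 17000/3558 = 4.777.
k_P/k_Q = (2.66×10^12/1.41×10^14)·exp(4.777) = 0.01887 × 118.8 = 2.24.
Since E_P < E_Q, lowering the temperature improves selectivity toward P.

2.24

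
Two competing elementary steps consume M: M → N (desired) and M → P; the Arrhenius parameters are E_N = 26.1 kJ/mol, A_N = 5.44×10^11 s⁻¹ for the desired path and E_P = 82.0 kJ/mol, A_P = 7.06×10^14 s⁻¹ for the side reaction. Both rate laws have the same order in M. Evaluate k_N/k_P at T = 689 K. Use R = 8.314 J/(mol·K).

Since both paths have the same order in M, the concentration cancels and S_{N/P} = k_N/k_P = (A_N/A_P)·exp[(E_P−E_N)/(RT)].
(E_P−E_N)/(RT) = (82.0−26.1)×10³/(8.314×689) = 55900/5728 = 9.758.
k_N/k_P = (5.44×10^11/7.06×10^14)·exp(9.758) = 7.705×10^-4 × 17300 = 13.3.

13.3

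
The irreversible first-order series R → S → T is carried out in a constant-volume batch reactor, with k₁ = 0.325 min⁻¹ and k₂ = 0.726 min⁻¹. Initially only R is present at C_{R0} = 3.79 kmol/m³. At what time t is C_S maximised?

2.00 min

Setting dC_S/dt = 0 gives t_opt = ln(k₂/k₁)/(k₂−k₁).
= ln(0.726/0.325)/(0.726−0.325) = ln(2.234)/0.4010 = 0.8037/0.4010 = 2.00 min.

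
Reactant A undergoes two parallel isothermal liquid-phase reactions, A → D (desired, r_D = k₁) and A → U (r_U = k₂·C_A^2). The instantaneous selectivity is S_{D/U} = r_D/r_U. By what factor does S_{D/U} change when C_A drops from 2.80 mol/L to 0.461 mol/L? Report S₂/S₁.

36.9

S_{D/U} = (k₁/k₂)·C_A^-2, so S₂/S₁ = (C_{A,2}/C_{A,1})^-2.
= (0.461/2.80)^(-2) = (0.1646)^(-2) = 36.9.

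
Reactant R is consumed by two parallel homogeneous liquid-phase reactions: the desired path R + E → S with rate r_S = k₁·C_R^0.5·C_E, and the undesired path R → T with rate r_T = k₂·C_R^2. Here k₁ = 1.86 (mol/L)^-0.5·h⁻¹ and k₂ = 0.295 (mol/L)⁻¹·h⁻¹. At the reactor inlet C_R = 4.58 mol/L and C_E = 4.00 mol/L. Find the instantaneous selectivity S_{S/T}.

2.57

S_{S/T} = r_S/r_T = (k₁·C_R^0.5·C_E)/(k₂·C_R^2) = (k₁/k₂)·C_R^-1.5·C_E.
= (1.86×4.580^0.5×4.000) / (0.295×4.580^2) = 15.92/6.188 = 2.57.
The undesired path is higher order in R, so low C_R (CSTR or dilute feed) favours S.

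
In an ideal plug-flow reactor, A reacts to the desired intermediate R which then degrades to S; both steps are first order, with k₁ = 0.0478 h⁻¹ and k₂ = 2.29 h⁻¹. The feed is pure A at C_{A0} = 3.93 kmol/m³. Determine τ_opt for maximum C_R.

1.73 h

The intermediate peaks when r₁ = r₂, i.e. k₁e^(−k₁τ) = k₂e^(−k₂τ), giving τ_opt = ln(k₂/k₁)/(k₂−k₁).
= ln(2.29/0.0478)/(2.29−0.0478) = ln(47.91)/2.242 = 3.869/2.242 = 1.73 h.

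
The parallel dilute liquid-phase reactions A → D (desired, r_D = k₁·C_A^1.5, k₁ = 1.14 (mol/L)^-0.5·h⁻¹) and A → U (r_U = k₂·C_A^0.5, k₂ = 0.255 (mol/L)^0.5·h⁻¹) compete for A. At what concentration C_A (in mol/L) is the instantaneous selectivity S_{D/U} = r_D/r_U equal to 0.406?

0.0908 mol/L

S_{D/U} = (k₁/k₂)·C_A ⇒ C_A = S·k₂/k₁.
= 0.406×0.255/1.14 = 0.0908 mol/L.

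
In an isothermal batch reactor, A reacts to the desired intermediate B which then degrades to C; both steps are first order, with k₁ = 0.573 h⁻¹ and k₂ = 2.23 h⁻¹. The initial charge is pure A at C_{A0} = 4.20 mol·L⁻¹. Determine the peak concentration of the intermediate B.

At the optimum, C_{B,max}/C_{A0} = (k₁/k₂)^[k₂/(k₂−k₁)].
= (0.573/2.23)^(2.23/(2.23−0.573)) = (0.2570)^(1.346) = 0.1606.
C_{B,max} = 0.1606×4.20 = 0.675 mol·L⁻¹.

0.675 mol·L⁻¹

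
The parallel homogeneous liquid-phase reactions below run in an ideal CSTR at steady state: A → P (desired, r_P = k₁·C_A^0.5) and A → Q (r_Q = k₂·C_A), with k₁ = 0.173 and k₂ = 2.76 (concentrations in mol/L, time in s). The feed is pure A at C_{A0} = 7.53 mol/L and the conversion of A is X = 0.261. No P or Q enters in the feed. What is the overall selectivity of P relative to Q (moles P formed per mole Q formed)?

Exit C_A = C_{A0}(1−X) = 7.53×0.739 = 5.565 mol/L.
A CSTR operates uniformly at the exit composition, giving r_P = 0.4081 and r_Q = 15.36 (each k·C_A^n at C_A = 5.565).
Overall selectivity = C_P/C_Q = r_Pτ/(r_Qτ) = r_P/r_Q = 0.0266.

0.0266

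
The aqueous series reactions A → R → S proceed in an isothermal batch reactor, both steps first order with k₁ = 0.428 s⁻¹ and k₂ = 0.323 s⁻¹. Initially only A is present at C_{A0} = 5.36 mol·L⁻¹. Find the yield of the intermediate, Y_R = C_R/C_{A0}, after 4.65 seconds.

0.351

Solving the coupled first-order balances gives C_R(t) = [k₁/(k₂−k₁)]·C_{A0}·(e^(−k₁t) − e^(−k₂t)).
e^(−k₁t) = e^(−0.428×4.65) = e^(−1.990) = 0.1367; e^(−k₂t) = e^(−1.502) = 0.2227.
C_R = 0.428×5.36/(0.323−0.428) × (0.1367−0.2227) = (-21.85)×(-0.08603) = 1.880 mol·L⁻¹.
Y_R = C_R/C_{A0} = 1.880/5.36 = 0.351.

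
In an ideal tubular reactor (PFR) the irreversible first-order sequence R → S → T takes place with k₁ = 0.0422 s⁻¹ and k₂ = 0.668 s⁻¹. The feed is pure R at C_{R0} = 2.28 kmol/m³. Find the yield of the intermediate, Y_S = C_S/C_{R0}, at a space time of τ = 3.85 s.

Solving the coupled first-order balances gives C_S(τ) = [k₁/(k₂−k₁)]·C_{R0}·(e^(−k₁τ) − e^(−k₂τ)).
e^(−k₁τ) = e^(−0.0422×3.85) = e^(−0.1625) = 0.8500; e^(−k₂τ) = e^(−2.572) = 0.07640.
C_S = 0.0422×2.28/(0.668−0.0422) × (0.8500−0.07640) = 0.1537×0.7736 = 0.1189 kmol/m³.
Y_S = C_S/C_{R0} = 0.1189/2.28 = 0.0522.

0.0522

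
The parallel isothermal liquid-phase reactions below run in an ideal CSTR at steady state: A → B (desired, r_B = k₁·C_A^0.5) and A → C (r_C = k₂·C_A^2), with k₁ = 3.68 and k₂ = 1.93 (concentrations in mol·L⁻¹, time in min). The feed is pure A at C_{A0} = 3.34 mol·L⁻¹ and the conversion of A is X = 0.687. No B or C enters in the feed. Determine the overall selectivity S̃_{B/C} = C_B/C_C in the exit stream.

1.78

Exit C_A = C_{A0}(1−X) = 3.34×0.313 = 1.045 mol·L⁻¹.
A CSTR operates uniformly at the exit composition, giving r_B = 3.763 and r_C = 2.109 (each k·C_A^n at C_A = 1.045).
Overall selectivity = C_B/C_C = r_Bτ/(r_Cτ) = r_B/r_C = 1.78.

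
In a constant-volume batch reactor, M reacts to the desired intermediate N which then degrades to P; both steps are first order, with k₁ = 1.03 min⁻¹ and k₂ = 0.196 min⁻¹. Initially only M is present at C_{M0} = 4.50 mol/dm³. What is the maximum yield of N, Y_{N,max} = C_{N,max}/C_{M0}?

At the optimum, C_{N,max}/C_{M0} = (k₁/k₂)^[k₂/(k₂−k₁)].
= (1.03/0.196)^(0.196/(0.196−1.03)) = (5.255)^(-0.2350) = 0.6771.

0.677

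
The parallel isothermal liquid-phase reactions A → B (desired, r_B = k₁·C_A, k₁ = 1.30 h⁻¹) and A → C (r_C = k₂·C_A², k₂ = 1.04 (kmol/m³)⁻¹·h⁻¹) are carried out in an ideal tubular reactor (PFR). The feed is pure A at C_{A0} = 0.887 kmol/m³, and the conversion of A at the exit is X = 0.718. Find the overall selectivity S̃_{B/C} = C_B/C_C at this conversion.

2.27

C_A = C_{A0}(1−X) = 0.2501 kmol/m³.
Along a PFR/batch, dC_B/dC_A = −r_B/(r_B+r_C) = −k₁/(k₁+k₂·C_A).
Integrating from C_{A0} to C_A: C_B = (1.30/1.04)·ln[(1.30+1.04·0.887)/(1.30+1.04·0.250)] = 1.250·ln(2.222/1.560) = 0.4423 kmol/m³.
C_C = (C_{A0}−C_A)−C_B = 0.1946 kmol/m³; S̃_{B/C} = 0.4423/0.1946 = 2.27.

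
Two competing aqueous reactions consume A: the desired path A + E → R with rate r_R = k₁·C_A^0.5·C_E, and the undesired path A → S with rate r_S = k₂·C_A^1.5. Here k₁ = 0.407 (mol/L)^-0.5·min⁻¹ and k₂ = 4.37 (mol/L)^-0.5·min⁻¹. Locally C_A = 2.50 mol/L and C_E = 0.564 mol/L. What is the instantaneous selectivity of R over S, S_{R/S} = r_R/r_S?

S_{R/S} = r_R/r_S = (k₁·C_A^0.5·C_E)/(k₂·C_A^1.5) = (k₁/k₂)·C_A⁻¹·C_E.
= (0.407×2.500^0.5×0.5640) / (4.37×2.500^1.5) = 0.3629/17.27 = 0.0210.
The undesired path is higher order in A, so low C_A (CSTR or dilute feed) favours R.

0.0210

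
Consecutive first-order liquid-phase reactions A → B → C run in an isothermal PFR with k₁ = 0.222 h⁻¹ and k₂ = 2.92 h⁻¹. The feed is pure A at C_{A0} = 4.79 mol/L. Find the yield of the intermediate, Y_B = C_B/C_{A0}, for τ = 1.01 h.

0.0614

For first-order series with pure A initially, C_B(τ) = k₁C_{A0}/(k₂−k₁)·(e^(−k₁τ) − e^(−k₂τ)).
e^(−k₁τ) = e^(−0.222×1.01) = e^(−0.2242) = 0.7991; e^(−k₂τ) = e^(−2.949) = 0.05238.
C_B = 0.222×4.79/(2.92−0.222) × (0.7991−0.05238) = 0.3941×0.7468 = 0.2943 mol/L.
Y_B = C_B/C_{A0} = 0.2943/4.79 = 0.0614.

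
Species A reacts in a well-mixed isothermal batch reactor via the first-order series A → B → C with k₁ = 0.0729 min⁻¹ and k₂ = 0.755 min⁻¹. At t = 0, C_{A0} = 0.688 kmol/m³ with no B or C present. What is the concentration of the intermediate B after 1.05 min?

Solving the coupled first-order balances gives C_B(t) = [k₁/(k₂−k₁)]·C_{A0}·(e^(−k₁t) − e^(−k₂t)).
e^(−k₁t) = e^(−0.0729×1.05) = e^(−0.07655) = 0.9263; e^(−k₂t) = e^(−0.7928) = 0.4526.
C_B = 0.0729×0.688/(0.755−0.0729) × (0.9263−0.4526) = 0.07353×0.4737 = 0.03483 kmol/m³.

0.0348 kmol/m³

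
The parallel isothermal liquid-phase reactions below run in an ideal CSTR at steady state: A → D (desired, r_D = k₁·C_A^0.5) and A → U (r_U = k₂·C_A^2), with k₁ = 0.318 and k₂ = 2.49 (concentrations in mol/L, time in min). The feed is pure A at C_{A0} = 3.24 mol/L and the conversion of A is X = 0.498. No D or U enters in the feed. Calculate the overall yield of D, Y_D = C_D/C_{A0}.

Exit C_A = C_{A0}(1−X) = 3.24×0.502 = 1.626 mol/L.
Rates in a CSTR are evaluated at the outlet concentration: r_D = 0.318×1.626^0.5 = 0.4056, r_U = 2.49×1.626^2 = 6.587.
Fraction of consumed A going to D: r_D/(r_D+r_U) = 0.05800.
C_D = 0.05800·C_{A0}·X = 0.05800×3.24×0.498 = 0.0936 mol/L; Y_D = C_D/C_{A0} = 0.0289.

0.0289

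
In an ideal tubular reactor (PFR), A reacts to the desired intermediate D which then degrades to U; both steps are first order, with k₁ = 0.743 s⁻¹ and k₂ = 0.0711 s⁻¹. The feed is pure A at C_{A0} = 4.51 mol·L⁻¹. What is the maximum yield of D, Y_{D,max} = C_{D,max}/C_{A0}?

0.780

Evaluating C_D at τ_opt = ln(k₂/k₁)/(k₂−k₁) gives C_{D,max}/C_{A0} = (k₁/k₂)^[k₂/(k₂−k₁)].
= (0.743/0.0711)^(0.0711/(0.0711−0.743)) = (10.45)^(-0.1058) = 0.7801.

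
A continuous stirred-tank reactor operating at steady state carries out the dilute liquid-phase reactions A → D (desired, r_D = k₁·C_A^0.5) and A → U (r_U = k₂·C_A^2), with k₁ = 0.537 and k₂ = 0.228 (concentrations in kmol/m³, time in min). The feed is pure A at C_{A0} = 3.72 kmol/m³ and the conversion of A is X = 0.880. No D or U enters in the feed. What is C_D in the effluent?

2.91 kmol/m³

Exit C_A = C_{A0}(1−X) = 3.72×0.120 = 0.4464 kmol/m³.
Rates in a CSTR are evaluated at the outlet concentration: r_D = 0.537×0.4464^0.5 = 0.3588, r_U = 0.228×0.4464^2 = 0.04543.
Fraction of consumed A going to D: r_D/(r_D+r_U) = 0.8876.
C_D = 0.8876·C_{A0}·X = 0.8876×3.72×0.880 = 2.91 kmol/m³.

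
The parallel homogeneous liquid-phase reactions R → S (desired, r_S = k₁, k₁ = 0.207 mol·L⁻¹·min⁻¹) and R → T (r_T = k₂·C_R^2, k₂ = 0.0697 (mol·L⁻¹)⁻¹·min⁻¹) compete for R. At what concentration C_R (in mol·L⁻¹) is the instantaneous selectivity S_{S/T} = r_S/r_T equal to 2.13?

S_{S/T} = (k₁/k₂)·C_R^-2 ⇒ C_R = (S·k₂/k₁)^(-0.5).
= (2.13×0.0697/0.207)^(-0.5) = (0.7172)^(-0.5) = 1.18 mol·L⁻¹.

1.18 mol·L⁻¹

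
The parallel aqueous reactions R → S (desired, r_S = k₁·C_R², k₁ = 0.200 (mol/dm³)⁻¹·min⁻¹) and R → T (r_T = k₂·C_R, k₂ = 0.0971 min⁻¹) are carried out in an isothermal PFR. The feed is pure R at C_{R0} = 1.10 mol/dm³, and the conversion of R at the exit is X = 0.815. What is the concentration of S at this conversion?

C_R = C_{R0}(1−X) = 0.2035 mol/dm³.
Along a PFR/batch, dC_T/dC_R = −r_T/(r_S+r_T) = −k₂/(k₂+k₁·C_R).
Integrating from C_{R0} to C_R: C_T = (0.0971/0.200)·ln[(0.0971+0.200·1.10)/(0.0971+0.200·0.204)] = 0.4855·ln(0.3171/0.1378) = 0.4046 mol/dm³.
Then C_S = (C_{R0}−C_R) − C_T = 0.8965 − 0.4046 = 0.4919 mol/dm³.

0.492 mol/dm³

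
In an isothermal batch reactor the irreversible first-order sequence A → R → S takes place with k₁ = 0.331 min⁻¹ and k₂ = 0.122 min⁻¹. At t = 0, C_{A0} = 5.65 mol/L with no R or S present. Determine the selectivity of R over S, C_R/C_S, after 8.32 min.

1.02

The intermediate concentration in a first-order A→B→C sequence is C_R = k₁C_{A0}(e^(−k₁t) − e^(−k₂t))/(k₂−k₁).
e^(−k₁t) = e^(−0.331×8.32) = e^(−2.754) = 0.06368; e^(−k₂t) = e^(−1.015) = 0.3624.
C_R = 0.331×5.65/(0.122−0.331) × (0.06368−0.3624) = (-8.948)×(-0.2987) = 2.673 mol/L.
C_A = C_{A0}e^(−k₁t) = 0.3598 mol/L, so C_S = C_{A0}−C_A−C_R = 2.617 mol/L; C_R/C_S = 1.02.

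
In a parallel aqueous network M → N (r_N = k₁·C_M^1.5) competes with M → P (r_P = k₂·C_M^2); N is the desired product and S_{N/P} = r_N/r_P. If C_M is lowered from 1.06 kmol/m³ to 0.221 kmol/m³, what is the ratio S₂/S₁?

2.19

S_{N/P} = (k₁/k₂)·C_M^-0.5, so S₂/S₁ = (C_{M,2}/C_{M,1})^-0.5.
= (0.221/1.06)^(-0.5) = (0.2085)^(-0.5) = 2.19.
Selectivity toward N rises as C_M falls — low-concentration operation is favoured.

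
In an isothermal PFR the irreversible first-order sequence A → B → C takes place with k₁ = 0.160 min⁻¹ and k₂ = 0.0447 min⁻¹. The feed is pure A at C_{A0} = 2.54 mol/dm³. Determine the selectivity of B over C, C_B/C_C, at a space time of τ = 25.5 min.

0.747

Solving the coupled first-order balances gives C_B(τ) = [k₁/(k₂−k₁)]·C_{A0}·(e^(−k₁τ) − e^(−k₂τ)).
e^(−k₁τ) = e^(−0.160×25.5) = e^(−4.080) = 0.01691; e^(−k₂τ) = e^(−1.140) = 0.3199.
C_B = 0.160×2.54/(0.0447−0.160) × (0.01691−0.3199) = (-3.525)×(-0.3030) = 1.068 mol/dm³.
C_A = C_{A0}e^(−k₁τ) = 0.04294 mol/dm³, so C_C = C_{A0}−C_A−C_B = 1.429 mol/dm³; C_B/C_C = 0.747.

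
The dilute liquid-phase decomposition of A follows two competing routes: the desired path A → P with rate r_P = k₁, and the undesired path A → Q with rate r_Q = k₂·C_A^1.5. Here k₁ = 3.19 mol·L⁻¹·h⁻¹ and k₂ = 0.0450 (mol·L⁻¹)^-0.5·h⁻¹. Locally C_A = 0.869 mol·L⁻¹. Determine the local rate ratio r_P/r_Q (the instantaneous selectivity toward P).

S_{P/Q} = r_P/r_Q = (k₁)/(k₂·C_A^1.5) = (k₁/k₂)·C_A^-1.5.
= (3.19) / (0.0450×0.8690^1.5) = 3.190/0.03645 = 87.5.
The undesired path is higher order in A, so low C_A (CSTR or dilute feed) favours P.

87.5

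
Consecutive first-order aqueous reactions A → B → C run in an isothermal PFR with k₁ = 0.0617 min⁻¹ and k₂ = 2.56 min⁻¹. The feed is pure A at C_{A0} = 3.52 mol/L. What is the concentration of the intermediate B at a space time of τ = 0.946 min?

The intermediate concentration in a first-order A→B→C sequence is C_B = k₁C_{A0}(e^(−k₁τ) − e^(−k₂τ))/(k₂−k₁).
e^(−k₁τ) = e^(−0.0617×0.946) = e^(−0.05837) = 0.9433; e^(−k₂τ) = e^(−2.422) = 0.08877.
C_B = 0.0617×3.52/(2.56−0.0617) × (0.9433−0.08877) = 0.08693×0.8545 = 0.07429 mol/L.

0.0743 mol/L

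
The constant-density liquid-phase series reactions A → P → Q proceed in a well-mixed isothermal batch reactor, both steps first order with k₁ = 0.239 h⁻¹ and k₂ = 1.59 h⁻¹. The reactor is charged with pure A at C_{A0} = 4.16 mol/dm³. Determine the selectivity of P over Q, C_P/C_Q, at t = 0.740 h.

Solving the coupled first-order balances gives C_P(t) = [k₁/(k₂−k₁)]·C_{A0}·(e^(−k₁t) − e^(−k₂t)).
e^(−k₁t) = e^(−0.239×0.740) = e^(−0.1769) = 0.8379; e^(−k₂t) = e^(−1.177) = 0.3083.
C_P = 0.239×4.16/(1.59−0.239) × (0.8379−0.3083) = 0.7359×0.5296 = 0.3897 mol/dm³.
C_A = C_{A0}e^(−k₁t) = 3.486 mol/dm³, so C_Q = C_{A0}−C_A−C_P = 0.2846 mol/dm³; C_P/C_Q = 1.37.

1.37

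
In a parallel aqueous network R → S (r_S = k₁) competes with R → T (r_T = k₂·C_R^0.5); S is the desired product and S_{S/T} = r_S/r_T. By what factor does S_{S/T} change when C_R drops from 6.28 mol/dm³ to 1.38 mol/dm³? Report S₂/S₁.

S_{S/T} = (k₁/k₂)·C_R^-0.5, so S₂/S₁ = (C_{R,2}/C_{R,1})^-0.5.
= (1.38/6.28)^(-0.5) = (0.2197)^(-0.5) = 2.13.

2.13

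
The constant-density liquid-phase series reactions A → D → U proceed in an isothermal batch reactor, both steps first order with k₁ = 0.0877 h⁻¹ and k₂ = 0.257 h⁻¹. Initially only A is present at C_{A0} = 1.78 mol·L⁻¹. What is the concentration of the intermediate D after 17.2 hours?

The intermediate concentration in a first-order A→B→C sequence is C_D = k₁C_{A0}(e^(−k₁t) − e^(−k₂t))/(k₂−k₁).
e^(−k₁t) = e^(−0.0877×17.2) = e^(−1.508) = 0.2213; e^(−k₂t) = e^(−4.420) = 0.01203.
C_D = 0.0877×1.78/(0.257−0.0877) × (0.2213−0.01203) = 0.9221×0.2092 = 0.1929 mol·L⁻¹.

0.193 mol·L⁻¹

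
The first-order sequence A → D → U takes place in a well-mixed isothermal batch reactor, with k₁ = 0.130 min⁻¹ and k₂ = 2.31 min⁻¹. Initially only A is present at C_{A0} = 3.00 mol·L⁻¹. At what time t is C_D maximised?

Setting dC_D/dt = 0 gives t_opt = ln(k₂/k₁)/(k₂−k₁).
= ln(2.31/0.130)/(2.31−0.130) = ln(17.77)/2.180 = 2.877/2.180 = 1.32 min.

1.32 min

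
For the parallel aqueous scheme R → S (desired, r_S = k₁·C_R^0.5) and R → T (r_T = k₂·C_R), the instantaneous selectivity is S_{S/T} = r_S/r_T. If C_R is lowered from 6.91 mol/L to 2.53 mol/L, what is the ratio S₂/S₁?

1.65

S_{S/T} = (k₁/k₂)·C_R^-0.5, so S₂/S₁ = (C_{R,2}/C_{R,1})^-0.5.
= (2.53/6.91)^(-0.5) = (0.3661)^(-0.5) = 1.65.
Selectivity toward S rises as C_R falls — low-concentration operation is favoured.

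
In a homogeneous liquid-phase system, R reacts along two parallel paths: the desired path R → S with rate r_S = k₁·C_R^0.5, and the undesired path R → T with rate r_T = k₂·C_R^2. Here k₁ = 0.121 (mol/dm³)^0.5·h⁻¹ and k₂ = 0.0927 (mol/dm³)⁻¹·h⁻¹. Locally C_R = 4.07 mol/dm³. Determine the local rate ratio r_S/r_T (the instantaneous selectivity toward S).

S_{S/T} = r_S/r_T = (k₁·C_R^0.5)/(k₂·C_R^2) = (k₁/k₂)·C_R^-1.5.
= (0.121×4.070^0.5) / (0.0927×4.070^2) = 0.2441/1.536 = 0.159.
The undesired path is higher order in R, so low C_R (CSTR or dilute feed) favours S.

0.159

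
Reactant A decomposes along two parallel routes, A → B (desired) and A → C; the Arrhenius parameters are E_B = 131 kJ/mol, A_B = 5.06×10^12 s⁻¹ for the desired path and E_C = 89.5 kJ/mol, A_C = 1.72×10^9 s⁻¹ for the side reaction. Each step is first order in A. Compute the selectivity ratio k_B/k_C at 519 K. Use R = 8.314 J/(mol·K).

0.196

Since both paths have the same order in A, the concentration cancels and S_{B/C} = k_B/k_C = (A_B/A_C)·exp[(E_C−E_B)/(RT)].
(E_C−E_B)/(RT) = (89.5−131)×10³/(8.314×519) = -41500/4315 = -9.618.
k_B/k_C = (5.06×10^12/1.72×10^9)·exp(-9.618) = 2942 × 6.654×10^-5 = 0.196.
Since E_B > E_C, raising the temperature improves selectivity toward B.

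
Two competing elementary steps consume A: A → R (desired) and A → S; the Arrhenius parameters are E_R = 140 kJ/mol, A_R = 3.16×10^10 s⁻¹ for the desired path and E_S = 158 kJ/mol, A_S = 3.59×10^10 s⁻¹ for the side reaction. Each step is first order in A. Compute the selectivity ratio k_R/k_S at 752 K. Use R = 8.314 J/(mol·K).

15.7

With equal orders, S_{R/S} = k_R/k_S = (A_R/A_S)·exp[(E_S−E_R)/(RT)].
(E_S−E_R)/(RT) = (158−140)×10³/(8.314×752) = 18000/6252 = 2.879.
k_R/k_S = (3.16×10^10/3.59×10^10)·exp(2.879) = 0.8802 × 17.80 = 15.7.
Since E_R < E_S, lowering the temperature improves selectivity toward R.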